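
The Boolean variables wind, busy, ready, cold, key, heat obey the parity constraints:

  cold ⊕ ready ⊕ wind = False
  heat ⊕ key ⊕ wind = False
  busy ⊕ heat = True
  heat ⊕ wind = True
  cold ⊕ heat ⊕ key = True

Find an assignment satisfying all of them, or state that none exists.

wind: False, busy: False, ready: True, cold: True, key: True, heat: True

cold ⊕ ready ⊕ wind = T ⊕ T ⊕ F = False ✓
heat ⊕ key ⊕ wind = T ⊕ T ⊕ F = False ✓
busy ⊕ heat = F ⊕ T = True ✓
heat ⊕ wind = T ⊕ F = True ✓
cold ⊕ heat ⊕ key = T ⊕ T ⊕ T = True ✓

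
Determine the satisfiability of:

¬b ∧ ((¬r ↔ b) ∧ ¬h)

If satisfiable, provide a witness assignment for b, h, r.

b = False, h = False, r = True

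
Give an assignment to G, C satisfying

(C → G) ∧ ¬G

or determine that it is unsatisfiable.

G = False, C = False

  C → G = True
  ¬G = True
Both conjuncts True, so the formula holds.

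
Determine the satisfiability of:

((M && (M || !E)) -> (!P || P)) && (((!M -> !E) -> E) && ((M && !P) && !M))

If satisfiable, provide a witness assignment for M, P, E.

Unsatisfiable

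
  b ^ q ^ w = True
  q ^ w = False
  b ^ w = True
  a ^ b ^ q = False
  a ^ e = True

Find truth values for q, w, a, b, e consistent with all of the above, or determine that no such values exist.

q = False, w = False, a = True, b = True, e = False

b ^ q ^ w = T ^ F ^ F = True ✓
q ^ w = F ^ F = False ✓
b ^ w = T ^ F = True ✓
a ^ b ^ q = T ^ T ^ F = False ✓
a ^ e = T ^ F = True ✓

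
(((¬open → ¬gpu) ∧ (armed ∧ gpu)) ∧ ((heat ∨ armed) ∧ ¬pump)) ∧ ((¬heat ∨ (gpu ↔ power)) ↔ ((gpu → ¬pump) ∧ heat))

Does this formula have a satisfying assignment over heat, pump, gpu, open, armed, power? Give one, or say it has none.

heat = True, pump = False, gpu = True, open = True, armed = True, power = True

  ((¬open → ¬gpu) ∧ (armed ∧ gpu)) ∧ ((heat ∨ armed) ∧ ¬pump) = True
    (¬open → ¬gpu) ∧ (armed ∧ gpu) = True
      ¬open → ¬gpu = True
        ¬open = False
        ¬gpu = False
      armed ∧ gpu = True
    (heat ∨ armed) ∧ ¬pump = True
      heat ∨ armed = True
      ¬pump = True
  (¬heat ∨ (gpu ↔ power)) ↔ ((gpu → ¬pump) ∧ heat) = True
    ¬heat ∨ (gpu ↔ power) = True
      ¬heat = False
      gpu ↔ power = True
    (gpu → ¬pump) ∧ heat = True
      gpu → ¬pump = True
        ¬pump = True
Both conjuncts True, so the formula holds.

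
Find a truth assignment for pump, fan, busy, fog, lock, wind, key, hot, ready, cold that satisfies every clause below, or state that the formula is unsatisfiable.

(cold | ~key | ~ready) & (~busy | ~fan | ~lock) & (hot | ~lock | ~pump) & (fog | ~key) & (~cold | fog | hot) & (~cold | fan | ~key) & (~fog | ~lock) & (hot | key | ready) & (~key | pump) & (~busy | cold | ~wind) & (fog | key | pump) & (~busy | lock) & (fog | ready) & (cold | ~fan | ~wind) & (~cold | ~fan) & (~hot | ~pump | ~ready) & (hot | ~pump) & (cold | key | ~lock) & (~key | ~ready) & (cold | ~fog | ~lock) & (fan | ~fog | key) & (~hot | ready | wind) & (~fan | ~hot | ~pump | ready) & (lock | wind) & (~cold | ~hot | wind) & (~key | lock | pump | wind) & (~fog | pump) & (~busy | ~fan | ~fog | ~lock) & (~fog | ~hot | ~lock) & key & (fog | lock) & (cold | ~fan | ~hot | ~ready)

pump: True; fan: False; busy: False; fog: True; lock: False; wind: True; key: True; hot: True; ready: False; cold: False

Unit clause (key) forces key = True.
In (fog | ~key) only fog is left, so fog = True.
In (~fog | ~lock) only ~lock is left, so lock = False.
In (~key | pump) only pump is left, so pump = True.
In (~busy | lock) only ~busy is left, so busy = False.
In (hot | ~pump) only hot is left, so hot = True.
In (~key | ~ready) only ~ready is left, so ready = False.
In (~hot | ready | wind) only wind is left, so wind = True.
In (~fan | ~hot | ~pump | ready) only ~fan is left, so fan = False.
In (~cold | fan | ~key) only ~cold is left, so cold = False.
All clauses satisfied.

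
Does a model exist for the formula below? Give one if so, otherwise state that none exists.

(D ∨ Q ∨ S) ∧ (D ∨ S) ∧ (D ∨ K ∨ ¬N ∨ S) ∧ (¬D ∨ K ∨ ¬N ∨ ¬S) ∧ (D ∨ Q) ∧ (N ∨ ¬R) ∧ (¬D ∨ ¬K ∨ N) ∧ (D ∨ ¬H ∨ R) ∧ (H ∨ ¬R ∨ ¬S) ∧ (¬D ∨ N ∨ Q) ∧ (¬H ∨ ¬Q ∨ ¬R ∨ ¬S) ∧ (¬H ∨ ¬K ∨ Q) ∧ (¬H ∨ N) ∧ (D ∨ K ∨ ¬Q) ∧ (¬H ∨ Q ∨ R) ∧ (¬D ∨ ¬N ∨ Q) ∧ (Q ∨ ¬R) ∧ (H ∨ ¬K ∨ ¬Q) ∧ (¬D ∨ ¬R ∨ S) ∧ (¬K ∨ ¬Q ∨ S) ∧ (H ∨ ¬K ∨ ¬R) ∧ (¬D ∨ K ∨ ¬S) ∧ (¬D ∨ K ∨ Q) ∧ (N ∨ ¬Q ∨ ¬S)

Set H = False.
Set N = False.
  then (N ∨ ¬R) forces R = False.
Try S = True:
  (N ∨ ¬Q ∨ ¬S) forces Q = False.
  (D ∨ Q) forces D = True.
  clause (¬D ∨ N ∨ Q) is falsified — backtrack.
So S = False.
  then (D ∨ S) forces D = True.
  then (¬D ∨ ¬K ∨ N) forces K = False.
  then (¬D ∨ N ∨ Q) forces Q = True.
All clauses satisfied.

H=F; N=F; S=F; R=F; D=T; K=F; Q=T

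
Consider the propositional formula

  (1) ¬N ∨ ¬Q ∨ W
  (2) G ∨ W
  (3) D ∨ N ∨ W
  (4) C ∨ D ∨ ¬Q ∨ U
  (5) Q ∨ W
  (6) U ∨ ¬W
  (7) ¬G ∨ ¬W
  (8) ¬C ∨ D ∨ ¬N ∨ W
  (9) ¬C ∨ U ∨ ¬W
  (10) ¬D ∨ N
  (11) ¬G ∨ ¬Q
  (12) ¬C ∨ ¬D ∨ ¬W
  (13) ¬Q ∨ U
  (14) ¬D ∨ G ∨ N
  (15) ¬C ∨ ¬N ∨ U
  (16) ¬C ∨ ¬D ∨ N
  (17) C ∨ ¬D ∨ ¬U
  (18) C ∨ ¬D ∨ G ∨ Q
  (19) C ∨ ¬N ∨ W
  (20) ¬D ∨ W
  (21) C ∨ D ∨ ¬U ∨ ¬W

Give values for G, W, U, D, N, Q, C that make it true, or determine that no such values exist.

Set G = False.
  then (G ∨ W) forces W = True.
  then (U ∨ ¬W) forces U = True.
Set D = False.
  then (C ∨ D ∨ ¬U ∨ ¬W) forces C = True.
Set N = False.
Set Q = False.
All clauses satisfied.

G = False, W = True, U = True, D = False, N = False, Q = False, C = True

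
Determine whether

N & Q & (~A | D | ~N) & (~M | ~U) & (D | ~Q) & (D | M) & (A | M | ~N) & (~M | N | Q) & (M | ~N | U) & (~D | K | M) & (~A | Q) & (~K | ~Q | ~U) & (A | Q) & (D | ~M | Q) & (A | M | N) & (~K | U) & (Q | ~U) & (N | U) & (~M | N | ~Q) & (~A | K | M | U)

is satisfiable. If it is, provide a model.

D = True, U = False, Q = True, M = True, N = True, A = True, K = False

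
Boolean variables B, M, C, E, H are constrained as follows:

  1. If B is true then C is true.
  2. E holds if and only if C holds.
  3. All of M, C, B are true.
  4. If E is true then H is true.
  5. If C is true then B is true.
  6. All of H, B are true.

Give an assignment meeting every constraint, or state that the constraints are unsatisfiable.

B=T; M=T; C=T; E=T; H=T

  (1) B=T ⇒ C: T ✓
  (2) E=T, C=T — same ✓
  (3) {M, C, B}: all 3 true ✓
  (4) E=T ⇒ H: T ✓
  (5) C=T ⇒ B: T ✓
  (6) {H, B}: all 2 true ✓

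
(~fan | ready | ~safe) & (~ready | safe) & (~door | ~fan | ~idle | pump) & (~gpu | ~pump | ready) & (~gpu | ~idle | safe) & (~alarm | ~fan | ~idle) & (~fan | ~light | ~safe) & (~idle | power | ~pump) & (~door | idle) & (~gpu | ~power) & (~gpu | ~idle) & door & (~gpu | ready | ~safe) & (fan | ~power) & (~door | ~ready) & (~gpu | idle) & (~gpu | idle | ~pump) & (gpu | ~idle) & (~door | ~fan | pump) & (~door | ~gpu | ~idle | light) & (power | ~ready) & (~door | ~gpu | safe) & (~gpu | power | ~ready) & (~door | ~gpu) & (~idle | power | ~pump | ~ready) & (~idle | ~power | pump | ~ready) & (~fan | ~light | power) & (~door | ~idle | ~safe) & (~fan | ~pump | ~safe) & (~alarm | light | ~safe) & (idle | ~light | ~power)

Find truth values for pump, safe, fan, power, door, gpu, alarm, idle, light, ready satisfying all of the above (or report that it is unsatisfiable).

Unsatisfiable

Case door = True:
  (~door | idle) forces idle = True.
  (~gpu | ~idle) forces gpu = False.
  Clause (gpu | ~idle) is falsified — contradiction.
Case door = False:
  Clause (door) is falsified — contradiction.
Both cases fail, so the formula is unsatisfiable.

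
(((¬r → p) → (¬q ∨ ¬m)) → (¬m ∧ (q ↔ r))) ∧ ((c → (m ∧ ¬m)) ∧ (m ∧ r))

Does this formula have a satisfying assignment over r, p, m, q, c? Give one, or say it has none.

r = True, p = True, m = True, q = True, c = False

  ((¬r → p) → (¬q ∨ ¬m)) → (¬m ∧ (q ↔ r)) = True
    (¬r → p) → (¬q ∨ ¬m) = False
      ¬r → p = True
        ¬r = False
      ¬q ∨ ¬m = False
        ¬q = False
        ¬m = False
    ¬m ∧ (q ↔ r) = False
      ¬m = False
      q ↔ r = True
  (c → (m ∧ ¬m)) ∧ (m ∧ r) = True
    c → (m ∧ ¬m) = True
      m ∧ ¬m = False
        ¬m = False
    m ∧ r = True
Both conjuncts True, so the formula holds.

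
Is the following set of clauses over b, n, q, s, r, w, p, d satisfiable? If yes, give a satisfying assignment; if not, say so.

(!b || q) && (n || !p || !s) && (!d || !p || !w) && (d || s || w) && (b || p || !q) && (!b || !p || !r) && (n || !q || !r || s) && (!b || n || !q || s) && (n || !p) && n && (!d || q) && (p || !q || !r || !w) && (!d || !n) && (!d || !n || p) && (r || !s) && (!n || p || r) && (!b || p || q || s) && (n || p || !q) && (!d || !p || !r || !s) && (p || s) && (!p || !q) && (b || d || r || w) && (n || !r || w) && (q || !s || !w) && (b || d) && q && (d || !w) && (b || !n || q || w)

Unit clause (n) forces n = True.
In (!d || !n) only !d is left, so d = False.
In (b || d) only b is left, so b = True.
Unit clause (q) forces q = True.
In (d || !w) only !w is left, so w = False.
In (d || s || w) only s is left, so s = True.
In (r || !s) only r is left, so r = True.
In (!p || !q) only !p is left, so p = False.
All clauses satisfied.

b = True; n = True; q = True; s = True; r = True; w = False; p = False; d = False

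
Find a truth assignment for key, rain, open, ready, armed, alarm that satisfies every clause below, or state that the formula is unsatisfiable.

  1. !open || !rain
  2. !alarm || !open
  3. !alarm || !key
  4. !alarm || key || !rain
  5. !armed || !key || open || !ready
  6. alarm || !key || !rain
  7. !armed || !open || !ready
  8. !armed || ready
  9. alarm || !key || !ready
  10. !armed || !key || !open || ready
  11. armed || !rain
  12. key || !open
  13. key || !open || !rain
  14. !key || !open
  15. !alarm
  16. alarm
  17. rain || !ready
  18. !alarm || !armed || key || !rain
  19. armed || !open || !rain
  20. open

Case alarm = True:
  Clause (!alarm) is falsified — contradiction.
Case alarm = False:
  Clause (alarm) is falsified — contradiction.
Both cases fail, so the formula is unsatisfiable.

UNSATISFIABLE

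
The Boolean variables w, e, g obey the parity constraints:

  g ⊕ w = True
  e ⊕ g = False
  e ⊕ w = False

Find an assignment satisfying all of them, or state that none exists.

Unsatisfiable — no assignment works.

Adding constraints 1, 2, 3 mod 2: every variable appears an even number of times on the left, so the left side is 0.
But the right sides sum to 1 (mod 2). 0 ≠ 1 — the system is inconsistent.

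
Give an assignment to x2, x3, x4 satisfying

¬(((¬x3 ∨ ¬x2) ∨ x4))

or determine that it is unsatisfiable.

x2: True; x3: True; x4: False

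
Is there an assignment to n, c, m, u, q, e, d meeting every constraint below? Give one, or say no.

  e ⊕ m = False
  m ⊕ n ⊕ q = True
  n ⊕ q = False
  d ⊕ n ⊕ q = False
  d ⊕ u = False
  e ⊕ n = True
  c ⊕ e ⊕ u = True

n=F, c=F, m=T, u=F, q=F, e=T, d=F

e ⊕ m = T ⊕ T = False ✓
m ⊕ n ⊕ q = T ⊕ F ⊕ F = True ✓
n ⊕ q = F ⊕ F = False ✓
d ⊕ n ⊕ q = F ⊕ F ⊕ F = False ✓
d ⊕ u = F ⊕ F = False ✓
e ⊕ n = T ⊕ F = True ✓
c ⊕ e ⊕ u = F ⊕ T ⊕ F = True ✓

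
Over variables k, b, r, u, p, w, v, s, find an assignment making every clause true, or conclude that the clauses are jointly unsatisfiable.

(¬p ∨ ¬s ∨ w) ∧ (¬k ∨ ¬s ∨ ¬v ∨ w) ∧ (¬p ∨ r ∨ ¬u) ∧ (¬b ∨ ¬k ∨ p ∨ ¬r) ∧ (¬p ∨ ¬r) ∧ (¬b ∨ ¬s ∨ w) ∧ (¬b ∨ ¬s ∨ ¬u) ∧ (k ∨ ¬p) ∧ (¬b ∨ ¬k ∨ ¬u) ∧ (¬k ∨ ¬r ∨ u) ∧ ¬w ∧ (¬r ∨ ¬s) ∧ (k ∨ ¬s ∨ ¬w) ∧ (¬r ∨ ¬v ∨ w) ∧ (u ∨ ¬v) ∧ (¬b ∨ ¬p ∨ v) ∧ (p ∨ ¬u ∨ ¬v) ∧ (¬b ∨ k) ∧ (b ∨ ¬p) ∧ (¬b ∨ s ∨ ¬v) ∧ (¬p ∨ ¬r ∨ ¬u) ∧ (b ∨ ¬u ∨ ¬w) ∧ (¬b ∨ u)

Unit clause (¬w) forces w = False.
Set k = False.
  then (k ∨ ¬p) forces p = False.
  then (¬b ∨ k) forces b = False.
Set r = True.
  then (¬r ∨ ¬s) forces s = False.
  then (¬r ∨ ¬v ∨ w) forces v = False.
Set u = False.
All clauses satisfied.

k = False, b = False, r = True, u = False, p = False, w = False, v = False, s = False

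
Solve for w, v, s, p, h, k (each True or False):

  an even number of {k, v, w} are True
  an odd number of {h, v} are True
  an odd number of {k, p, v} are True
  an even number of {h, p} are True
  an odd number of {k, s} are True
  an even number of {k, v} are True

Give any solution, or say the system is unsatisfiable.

w = False; v = False; s = True; p = True; h = True; k = False

{k, v, w}: 0 true → even ✓
{h, v}: 1 true → odd ✓
{k, p, v}: 1 true → odd ✓
{h, p}: 2 true → even ✓
{k, s}: 1 true → odd ✓
{k, v}: 0 true → even ✓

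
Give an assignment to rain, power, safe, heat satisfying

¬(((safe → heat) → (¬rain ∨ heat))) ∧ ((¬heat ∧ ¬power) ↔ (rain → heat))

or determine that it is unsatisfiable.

rain = True, power = True, safe = False, heat = False

  ¬(((safe → heat) → (¬rain ∨ heat))) = True
    (safe → heat) → (¬rain ∨ heat) = False
      safe → heat = True
      ¬rain ∨ heat = False
        ¬rain = False
  (¬heat ∧ ¬power) ↔ (rain → heat) = True
    ¬heat ∧ ¬power = False
      ¬heat = True
      ¬power = False
    rain → heat = False
Both conjuncts True, so the formula holds.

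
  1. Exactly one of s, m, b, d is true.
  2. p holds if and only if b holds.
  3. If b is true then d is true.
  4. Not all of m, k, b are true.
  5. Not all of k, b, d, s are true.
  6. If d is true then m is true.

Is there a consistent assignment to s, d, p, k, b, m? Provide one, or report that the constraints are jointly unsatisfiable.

s = False; d = False; p = False; k = True; b = False; m = True

  (1) {s, m, b, d}: 1 true — exactly one ✓
  (2) p=F, b=F — same ✓
  (3) b=F ⇒ d: vacuous ✓
  (4) {m, k, b}: 2/3 true — not all ✓
  (5) {k, b, d, s}: 1/4 true — not all ✓
  (6) d=F ⇒ m: vacuous ✓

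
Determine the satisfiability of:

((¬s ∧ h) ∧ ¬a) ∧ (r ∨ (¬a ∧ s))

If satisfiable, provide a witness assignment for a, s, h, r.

a = False, s = False, h = True, r = True

  (¬s ∧ h) ∧ ¬a = True
    ¬s ∧ h = True
      ¬s = True
    ¬a = True
  r ∨ (¬a ∧ s) = True
    ¬a ∧ s = False
      ¬a = True
Both conjuncts True, so the formula holds.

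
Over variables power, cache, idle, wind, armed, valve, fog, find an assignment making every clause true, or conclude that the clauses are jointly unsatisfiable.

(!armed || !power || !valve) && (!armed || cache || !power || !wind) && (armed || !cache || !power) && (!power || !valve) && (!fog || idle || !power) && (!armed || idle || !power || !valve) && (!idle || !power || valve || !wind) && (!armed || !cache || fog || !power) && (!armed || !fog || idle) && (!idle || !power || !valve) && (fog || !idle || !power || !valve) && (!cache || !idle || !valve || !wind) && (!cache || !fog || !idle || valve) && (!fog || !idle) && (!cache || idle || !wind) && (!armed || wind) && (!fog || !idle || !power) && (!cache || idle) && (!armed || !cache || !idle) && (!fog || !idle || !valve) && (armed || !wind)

Set power = False.
Set cache = False.
Set idle = False.
Set wind = True.
  then (armed || !wind) forces armed = True.
  then (!armed || !fog || idle) forces fog = False.
Set valve = True.
All clauses satisfied.

power = False; cache = False; idle = False; wind = True; armed = True; valve = True; fog = False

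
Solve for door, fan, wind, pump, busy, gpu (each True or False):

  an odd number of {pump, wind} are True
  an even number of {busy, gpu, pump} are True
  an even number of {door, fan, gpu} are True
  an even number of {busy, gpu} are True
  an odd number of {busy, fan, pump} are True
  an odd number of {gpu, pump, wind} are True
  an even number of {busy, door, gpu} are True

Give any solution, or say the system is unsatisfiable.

Adding constraints 2, 3, 4, 5, 7 mod 2: every variable appears an even number of times on the left, so the left side is 0.
But the right sides sum to 1 (mod 2). 0 ≠ 1 — the system is inconsistent.

The formula is unsatisfiable.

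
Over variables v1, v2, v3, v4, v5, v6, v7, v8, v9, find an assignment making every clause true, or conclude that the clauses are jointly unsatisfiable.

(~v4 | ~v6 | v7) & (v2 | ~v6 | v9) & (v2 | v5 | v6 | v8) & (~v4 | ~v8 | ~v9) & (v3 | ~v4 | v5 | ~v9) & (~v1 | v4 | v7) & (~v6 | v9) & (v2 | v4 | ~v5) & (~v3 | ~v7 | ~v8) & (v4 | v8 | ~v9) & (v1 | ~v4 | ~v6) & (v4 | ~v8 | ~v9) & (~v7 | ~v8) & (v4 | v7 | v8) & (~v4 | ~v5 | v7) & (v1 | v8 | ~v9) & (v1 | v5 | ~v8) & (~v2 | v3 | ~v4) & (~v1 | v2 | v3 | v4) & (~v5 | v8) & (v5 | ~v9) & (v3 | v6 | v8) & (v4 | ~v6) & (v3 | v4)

v1=F, v2=T, v3=T, v4=F, v5=T, v6=F, v7=F, v8=T, v9=F

Set v1 = False.
Set v2 = True.
Try v3 = False:
  (~v2 | v3 | ~v4) forces v4 = False.
  clause (v3 | v4) is falsified — backtrack.
So v3 = True.
Set v4 = False.
  then (v4 | ~v6) forces v6 = False.
Set v5 = True.
  then (~v5 | v8) forces v8 = True.
  then (~v3 | ~v7 | ~v8) forces v7 = False.
  then (v4 | ~v8 | ~v9) forces v9 = False.
All clauses satisfied.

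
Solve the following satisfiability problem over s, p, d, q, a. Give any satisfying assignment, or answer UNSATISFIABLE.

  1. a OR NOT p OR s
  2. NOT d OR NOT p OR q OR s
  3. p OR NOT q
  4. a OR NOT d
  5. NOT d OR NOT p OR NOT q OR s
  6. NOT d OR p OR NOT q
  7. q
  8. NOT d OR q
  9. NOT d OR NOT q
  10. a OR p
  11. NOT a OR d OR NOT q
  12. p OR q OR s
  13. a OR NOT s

Case q = True:
  (p OR NOT q) forces p = True.
  (NOT d OR NOT q) forces d = False.
  (NOT a OR d OR NOT q) forces a = False.
  (a OR NOT p OR s) forces s = True.
  Clause (a OR NOT s) is falsified — contradiction.
Case q = False:
  Clause (q) is falsified — contradiction.
Both cases fail, so the formula is unsatisfiable.

The formula is unsatisfiable.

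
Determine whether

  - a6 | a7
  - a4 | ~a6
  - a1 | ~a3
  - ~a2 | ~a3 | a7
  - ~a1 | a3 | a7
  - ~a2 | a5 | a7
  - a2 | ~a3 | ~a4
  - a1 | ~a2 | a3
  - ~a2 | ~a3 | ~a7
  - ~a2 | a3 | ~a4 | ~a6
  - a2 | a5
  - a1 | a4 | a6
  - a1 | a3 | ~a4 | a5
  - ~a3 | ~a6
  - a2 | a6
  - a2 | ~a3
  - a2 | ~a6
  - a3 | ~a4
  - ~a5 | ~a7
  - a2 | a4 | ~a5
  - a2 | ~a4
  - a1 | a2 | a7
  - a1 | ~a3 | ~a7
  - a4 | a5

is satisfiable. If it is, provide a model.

UNSATISFIABLE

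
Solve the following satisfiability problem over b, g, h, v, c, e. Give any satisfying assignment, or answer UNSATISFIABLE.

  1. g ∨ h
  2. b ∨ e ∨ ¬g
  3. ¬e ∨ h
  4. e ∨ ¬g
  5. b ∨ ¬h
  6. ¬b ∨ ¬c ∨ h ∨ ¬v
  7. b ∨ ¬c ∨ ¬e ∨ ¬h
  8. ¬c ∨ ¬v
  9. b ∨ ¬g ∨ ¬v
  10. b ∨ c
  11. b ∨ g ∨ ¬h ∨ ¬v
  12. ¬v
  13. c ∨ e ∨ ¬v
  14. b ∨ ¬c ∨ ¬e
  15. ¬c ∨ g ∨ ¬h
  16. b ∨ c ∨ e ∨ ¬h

b: True; g: False; h: True; v: False; c: False; e: True

Unit clause (¬v) forces v = False.
Set b = True.
Set g = False.
  then (g ∨ h) forces h = True.
  then (¬c ∨ g ∨ ¬h) forces c = False.
Set e = True.
All clauses satisfied.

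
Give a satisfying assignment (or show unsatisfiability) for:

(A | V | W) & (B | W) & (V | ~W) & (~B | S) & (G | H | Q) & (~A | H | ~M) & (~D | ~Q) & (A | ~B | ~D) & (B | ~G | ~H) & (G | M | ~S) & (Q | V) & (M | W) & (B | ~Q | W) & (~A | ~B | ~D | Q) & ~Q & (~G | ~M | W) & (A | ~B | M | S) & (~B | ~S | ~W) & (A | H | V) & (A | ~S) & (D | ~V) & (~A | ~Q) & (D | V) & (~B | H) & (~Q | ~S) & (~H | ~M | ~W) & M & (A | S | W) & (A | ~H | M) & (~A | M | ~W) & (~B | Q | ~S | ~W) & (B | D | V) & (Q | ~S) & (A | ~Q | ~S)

V=T, G=T, D=T, H=F, A=F, B=F, S=F, M=T, Q=F, W=T

Unit clause (~Q) forces Q = False.
Unit clause (M) forces M = True.
In (Q | ~S) only ~S is left, so S = False.
In (~B | S) only ~B is left, so B = False.
In (Q | V) only V is left, so V = True.
In (D | ~V) only D is left, so D = True.
In (B | W) only W is left, so W = True.
In (~H | ~M | ~W) only ~H is left, so H = False.
In (G | H | Q) only G is left, so G = True.
In (~A | H | ~M) only ~A is left, so A = False.
All clauses satisfied.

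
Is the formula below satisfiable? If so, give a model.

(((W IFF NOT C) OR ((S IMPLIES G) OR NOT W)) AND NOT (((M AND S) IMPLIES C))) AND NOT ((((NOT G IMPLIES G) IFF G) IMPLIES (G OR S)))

Unsatisfiable — no assignment works.

Case S = True: the conjunct NOT ((((NOT G IMPLIES G) IFF G) IMPLIES (G OR S))) becomes NOT ((((NOT G IMPLIES G) IFF G) IMPLIES True)) = False.
Case S = False: the conjunct NOT (((M AND S) IMPLIES C)) becomes NOT ((False IMPLIES C)) = False.
Both cases fail — unsatisfiable.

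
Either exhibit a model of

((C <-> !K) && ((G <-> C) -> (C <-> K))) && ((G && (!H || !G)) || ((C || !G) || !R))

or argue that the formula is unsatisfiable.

K = False, C = True, G = False, H = True, R = False

  (C <-> !K) && ((G <-> C) -> (C <-> K)) = True
    C <-> !K = True
      !K = True
    (G <-> C) -> (C <-> K) = True
      G <-> C = False
      C <-> K = False
  (G && (!H || !G)) || ((C || !G) || !R) = True
    G && (!H || !G) = False
      !H || !G = True
        !H = False
        !G = True
    (C || !G) || !R = True
      C || !G = True
        !G = True
      !R = True
Both conjuncts True, so the formula holds.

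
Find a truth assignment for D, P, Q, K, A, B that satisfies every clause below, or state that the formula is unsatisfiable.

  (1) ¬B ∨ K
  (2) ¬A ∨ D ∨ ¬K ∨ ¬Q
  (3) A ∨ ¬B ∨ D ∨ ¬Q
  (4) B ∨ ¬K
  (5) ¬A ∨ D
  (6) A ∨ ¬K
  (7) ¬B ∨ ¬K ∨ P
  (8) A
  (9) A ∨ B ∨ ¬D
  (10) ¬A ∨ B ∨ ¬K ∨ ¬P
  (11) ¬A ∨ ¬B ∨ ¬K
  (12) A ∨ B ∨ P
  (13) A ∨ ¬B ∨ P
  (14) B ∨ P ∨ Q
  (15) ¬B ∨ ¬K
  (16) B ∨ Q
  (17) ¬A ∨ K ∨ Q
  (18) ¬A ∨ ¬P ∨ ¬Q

Unit clause (A) forces A = True.
In (¬A ∨ D) only D is left, so D = True.
Try P = True:
  (¬A ∨ ¬P ∨ ¬Q) forces Q = False.
  (B ∨ Q) forces B = True.
  (¬B ∨ K) forces K = True.
  clause (¬A ∨ ¬B ∨ ¬K) is falsified — backtrack.
So P = False.
Set Q = True.
Set K = False.
  then (¬B ∨ K) forces B = False.
All clauses satisfied.

D: True, P: False, Q: True, K: False, A: True, B: False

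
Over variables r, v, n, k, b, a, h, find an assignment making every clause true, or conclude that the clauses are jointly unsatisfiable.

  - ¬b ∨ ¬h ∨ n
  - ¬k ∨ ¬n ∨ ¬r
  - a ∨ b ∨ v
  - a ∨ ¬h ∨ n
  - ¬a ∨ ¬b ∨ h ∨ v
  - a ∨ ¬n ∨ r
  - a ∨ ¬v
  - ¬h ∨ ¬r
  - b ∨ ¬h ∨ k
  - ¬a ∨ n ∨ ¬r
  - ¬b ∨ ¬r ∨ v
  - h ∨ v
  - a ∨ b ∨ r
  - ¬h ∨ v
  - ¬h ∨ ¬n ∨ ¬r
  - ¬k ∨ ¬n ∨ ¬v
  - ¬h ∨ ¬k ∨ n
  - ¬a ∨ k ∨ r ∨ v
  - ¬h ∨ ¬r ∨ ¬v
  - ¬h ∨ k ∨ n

r = False; v = True; n = False; k = False; b = True; a = True; h = False

Set r = False.
Try v = False:
  (h ∨ v) forces h = True.
  clause (¬h ∨ v) is falsified — backtrack.
So v = True.
  then (a ∨ ¬v) forces a = True.
Set n = False.
Set k = False.
  then (¬h ∨ k ∨ n) forces h = False.
Set b = True.
All clauses satisfied.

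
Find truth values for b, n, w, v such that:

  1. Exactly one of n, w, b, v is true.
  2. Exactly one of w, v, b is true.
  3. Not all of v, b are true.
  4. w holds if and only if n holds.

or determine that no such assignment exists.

b = True, n = False, w = False, v = False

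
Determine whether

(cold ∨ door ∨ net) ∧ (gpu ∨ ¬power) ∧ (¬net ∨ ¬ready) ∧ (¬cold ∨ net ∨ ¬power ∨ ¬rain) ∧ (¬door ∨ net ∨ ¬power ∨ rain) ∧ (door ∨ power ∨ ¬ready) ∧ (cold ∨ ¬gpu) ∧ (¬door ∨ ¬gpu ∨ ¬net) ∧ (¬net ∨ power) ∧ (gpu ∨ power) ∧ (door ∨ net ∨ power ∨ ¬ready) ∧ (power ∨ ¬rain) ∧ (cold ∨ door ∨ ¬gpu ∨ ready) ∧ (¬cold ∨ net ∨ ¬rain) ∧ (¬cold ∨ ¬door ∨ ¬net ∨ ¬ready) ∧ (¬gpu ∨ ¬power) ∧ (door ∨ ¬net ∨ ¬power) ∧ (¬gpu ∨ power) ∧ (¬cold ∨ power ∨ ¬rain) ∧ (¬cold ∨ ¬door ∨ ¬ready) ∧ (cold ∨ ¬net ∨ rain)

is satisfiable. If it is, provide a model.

Case power = True:
  (gpu ∨ ¬power) forces gpu = True.
  Clause (¬gpu ∨ ¬power) is falsified — contradiction.
Case power = False:
  (¬net ∨ power) forces net = False.
  (gpu ∨ power) forces gpu = True.
  Clause (¬gpu ∨ power) is falsified — contradiction.
Both cases fail, so the formula is unsatisfiable.

Unsatisfiable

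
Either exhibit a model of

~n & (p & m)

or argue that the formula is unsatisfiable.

m=T, n=F, p=T

  ~n = True
  p & m = True
Both conjuncts True, so the formula holds.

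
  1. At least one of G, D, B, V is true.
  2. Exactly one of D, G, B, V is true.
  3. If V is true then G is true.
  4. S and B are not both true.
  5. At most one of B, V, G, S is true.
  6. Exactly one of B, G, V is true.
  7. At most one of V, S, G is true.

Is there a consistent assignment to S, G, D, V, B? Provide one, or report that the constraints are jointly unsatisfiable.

S = False; G = False; D = False; V = False; B = True

  (1) {G, D, B, V}: 1 true — at least one ✓
  (2) {D, G, B, V}: 1 true — exactly one ✓
  (3) V=F ⇒ G: vacuous ✓
  (4) S=F, B=T — not both ✓
  (5) {B, V, G, S}: 1 true — at most one ✓
  (6) {B, G, V}: 1 true — exactly one ✓
  (7) {V, S, G}: 0 true — at most one ✓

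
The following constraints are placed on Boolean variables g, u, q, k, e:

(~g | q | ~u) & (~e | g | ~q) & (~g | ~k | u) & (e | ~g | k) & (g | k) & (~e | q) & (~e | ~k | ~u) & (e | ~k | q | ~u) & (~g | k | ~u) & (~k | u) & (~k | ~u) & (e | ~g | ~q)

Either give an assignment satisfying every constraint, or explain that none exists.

g = True, u = False, q = True, k = False, e = True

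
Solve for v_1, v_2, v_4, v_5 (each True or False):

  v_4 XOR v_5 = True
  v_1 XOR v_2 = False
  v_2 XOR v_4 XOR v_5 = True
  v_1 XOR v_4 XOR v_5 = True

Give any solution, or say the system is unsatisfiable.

v_1: False, v_2: False, v_4: False, v_5: True

v_4 XOR v_5 = F XOR T = True ✓
v_1 XOR v_2 = F XOR F = False ✓
v_2 XOR v_4 XOR v_5 = F XOR F XOR T = True ✓
v_1 XOR v_4 XOR v_5 = F XOR F XOR T = True ✓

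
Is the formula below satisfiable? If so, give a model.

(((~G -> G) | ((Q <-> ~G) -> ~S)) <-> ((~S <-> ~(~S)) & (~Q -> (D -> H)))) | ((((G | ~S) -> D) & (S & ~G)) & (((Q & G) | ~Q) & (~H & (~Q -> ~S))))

Q: True; S: True; D: True; G: False; H: False

  (((~G -> G) | ((Q <-> ~G) -> ~S)) <-> ((~S <-> ~(~S)) & (~Q -> (D -> H)))) | ((((G | ~S) -> D) & (S & ~G)) & (((Q & G) | ~Q) & (~H & (~Q -> ~S)))) = True
    ((~G -> G) | ((Q <-> ~G) -> ~S)) <-> ((~S <-> ~(~S)) & (~Q -> (D -> H))) = True
      (~G -> G) | ((Q <-> ~G) -> ~S) = False
        ~G -> G = False
          ~G = True
        (Q <-> ~G) -> ~S = False
          Q <-> ~G = True
            ~G = True
          ~S = False
      (~S <-> ~(~S)) & (~Q -> (D -> H)) = False
        ~S <-> ~(~S) = False
          ~S = False
          ~(~S) = True
            ~S = False
        ~Q -> (D -> H) = True
          ~Q = False
          D -> H = False
    (((G | ~S) -> D) & (S & ~G)) & (((Q & G) | ~Q) & (~H & (~Q -> ~S))) = False
      ((G | ~S) -> D) & (S & ~G) = True
        (G | ~S) -> D = True
          G | ~S = False
            ~S = False
        S & ~G = True
          ~G = True
      ((Q & G) | ~Q) & (~H & (~Q -> ~S)) = False
        (Q & G) | ~Q = False
          Q & G = False
          ~Q = False
        ~H & (~Q -> ~S) = True
          ~H = True
          ~Q -> ~S = True
            ~Q = False
            ~S = False
The formula evaluates to True.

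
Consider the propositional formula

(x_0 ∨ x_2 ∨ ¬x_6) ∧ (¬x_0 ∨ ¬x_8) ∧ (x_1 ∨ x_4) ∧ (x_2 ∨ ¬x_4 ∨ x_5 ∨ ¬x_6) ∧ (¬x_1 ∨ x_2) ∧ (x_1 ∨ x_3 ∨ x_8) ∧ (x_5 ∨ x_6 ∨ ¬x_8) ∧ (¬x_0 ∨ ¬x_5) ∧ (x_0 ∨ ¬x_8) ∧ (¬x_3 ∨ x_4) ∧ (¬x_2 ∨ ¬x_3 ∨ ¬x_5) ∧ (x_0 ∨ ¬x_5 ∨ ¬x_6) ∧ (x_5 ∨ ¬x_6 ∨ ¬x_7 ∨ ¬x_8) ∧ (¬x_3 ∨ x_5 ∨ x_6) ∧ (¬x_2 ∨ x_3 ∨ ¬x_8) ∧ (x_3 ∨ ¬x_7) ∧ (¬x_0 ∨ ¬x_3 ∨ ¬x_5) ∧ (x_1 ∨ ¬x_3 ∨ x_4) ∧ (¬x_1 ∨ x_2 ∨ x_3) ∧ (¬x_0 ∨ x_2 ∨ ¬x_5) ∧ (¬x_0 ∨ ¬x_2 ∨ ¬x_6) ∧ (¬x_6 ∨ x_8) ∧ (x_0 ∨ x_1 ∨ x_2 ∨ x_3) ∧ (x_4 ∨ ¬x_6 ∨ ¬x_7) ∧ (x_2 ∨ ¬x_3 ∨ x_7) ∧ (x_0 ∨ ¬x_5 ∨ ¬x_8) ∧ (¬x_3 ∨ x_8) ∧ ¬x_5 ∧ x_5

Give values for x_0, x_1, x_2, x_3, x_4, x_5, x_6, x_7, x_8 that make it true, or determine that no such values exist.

Case x_5 = True:
  Clause (¬x_5) is falsified — contradiction.
Case x_5 = False:
  Clause (x_5) is falsified — contradiction.
Both cases fail, so the formula is unsatisfiable.

Unsatisfiable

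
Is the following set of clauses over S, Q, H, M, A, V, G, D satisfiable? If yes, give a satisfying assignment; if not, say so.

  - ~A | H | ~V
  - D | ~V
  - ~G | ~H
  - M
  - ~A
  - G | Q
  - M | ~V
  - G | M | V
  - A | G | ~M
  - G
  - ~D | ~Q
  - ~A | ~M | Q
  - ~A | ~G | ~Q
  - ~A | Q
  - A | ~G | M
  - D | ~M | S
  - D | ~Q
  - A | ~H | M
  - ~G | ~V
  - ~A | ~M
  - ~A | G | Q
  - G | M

S: False; Q: False; H: False; M: True; A: False; V: False; G: True; D: True

Unit clause (M) forces M = True.
Unit clause (~A) forces A = False.
In (A | G | ~M) only G is left, so G = True.
In (~G | ~V) only ~V is left, so V = False.
In (~G | ~H) only ~H is left, so H = False.
Set S = False.
  then (D | ~M | S) forces D = True.
  then (~D | ~Q) forces Q = False.
All clauses satisfied.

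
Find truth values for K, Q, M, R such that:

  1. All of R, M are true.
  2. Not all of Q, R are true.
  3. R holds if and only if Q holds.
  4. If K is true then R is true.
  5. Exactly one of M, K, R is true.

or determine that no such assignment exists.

Case M = True:
  (1) forces R = True.
  Constraint (5) is violated (M=T, R=T) — contradiction.
Case M = False:
  Constraint (1) is violated (M=F) — contradiction.
Both cases fail — unsatisfiable.

No satisfying assignment exists.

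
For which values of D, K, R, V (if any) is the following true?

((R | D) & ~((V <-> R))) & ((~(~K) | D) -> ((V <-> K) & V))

D = False; K = False; R = True; V = False

  (R | D) & ~((V <-> R)) = True
    R | D = True
    ~((V <-> R)) = True
      V <-> R = False
  (~(~K) | D) -> ((V <-> K) & V) = True
    ~(~K) | D = False
      ~(~K) = False
        ~K = True
    (V <-> K) & V = False
      V <-> K = True
Both conjuncts True, so the formula holds.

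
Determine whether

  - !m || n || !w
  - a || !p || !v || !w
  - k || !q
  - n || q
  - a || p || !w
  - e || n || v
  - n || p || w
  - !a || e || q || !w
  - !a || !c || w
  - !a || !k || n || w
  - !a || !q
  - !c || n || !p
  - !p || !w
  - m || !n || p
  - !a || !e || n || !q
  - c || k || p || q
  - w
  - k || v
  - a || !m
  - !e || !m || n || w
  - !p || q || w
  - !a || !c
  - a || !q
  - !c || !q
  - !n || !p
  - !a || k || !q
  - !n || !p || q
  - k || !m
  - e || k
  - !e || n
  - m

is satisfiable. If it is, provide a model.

k = True, v = False, c = False, e = True, m = True, q = False, p = False, w = True, a = True, n = True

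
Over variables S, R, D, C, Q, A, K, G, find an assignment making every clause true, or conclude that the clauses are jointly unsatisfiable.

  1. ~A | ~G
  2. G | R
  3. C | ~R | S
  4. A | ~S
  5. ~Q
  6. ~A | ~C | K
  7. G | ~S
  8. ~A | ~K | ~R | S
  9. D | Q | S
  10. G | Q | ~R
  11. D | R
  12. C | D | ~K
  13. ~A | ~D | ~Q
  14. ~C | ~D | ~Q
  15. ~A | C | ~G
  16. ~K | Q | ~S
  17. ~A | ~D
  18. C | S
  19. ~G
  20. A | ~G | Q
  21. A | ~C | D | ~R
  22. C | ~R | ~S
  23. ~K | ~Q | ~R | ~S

Case Q = True:
  Clause (~Q) is falsified — contradiction.
Case Q = False:
  (~G) forces G = False.
  (G | R) forces R = True.
  Clause (G | Q | ~R) is falsified — contradiction.
Both cases fail, so the formula is unsatisfiable.

UNSATISFIABLE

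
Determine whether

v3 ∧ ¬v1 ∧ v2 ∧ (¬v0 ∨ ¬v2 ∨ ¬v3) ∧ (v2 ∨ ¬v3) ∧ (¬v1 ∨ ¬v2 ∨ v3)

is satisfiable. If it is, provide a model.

v0: False; v1: False; v2: True; v3: True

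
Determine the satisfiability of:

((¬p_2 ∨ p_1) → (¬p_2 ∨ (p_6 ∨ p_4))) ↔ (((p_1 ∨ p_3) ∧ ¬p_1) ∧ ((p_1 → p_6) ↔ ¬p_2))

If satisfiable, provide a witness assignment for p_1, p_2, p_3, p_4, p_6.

p_1=F; p_2=F; p_3=T; p_4=T; p_6=F

  ((¬p_2 ∨ p_1) → (¬p_2 ∨ (p_6 ∨ p_4))) ↔ (((p_1 ∨ p_3) ∧ ¬p_1) ∧ ((p_1 → p_6) ↔ ¬p_2)) = True
    (¬p_2 ∨ p_1) → (¬p_2 ∨ (p_6 ∨ p_4)) = True
      ¬p_2 ∨ p_1 = True
        ¬p_2 = True
      ¬p_2 ∨ (p_6 ∨ p_4) = True
        ¬p_2 = True
        p_6 ∨ p_4 = True
    ((p_1 ∨ p_3) ∧ ¬p_1) ∧ ((p_1 → p_6) ↔ ¬p_2) = True
      (p_1 ∨ p_3) ∧ ¬p_1 = True
        p_1 ∨ p_3 = True
        ¬p_1 = True
      (p_1 → p_6) ↔ ¬p_2 = True
        p_1 → p_6 = True
        ¬p_2 = True
The formula evaluates to True.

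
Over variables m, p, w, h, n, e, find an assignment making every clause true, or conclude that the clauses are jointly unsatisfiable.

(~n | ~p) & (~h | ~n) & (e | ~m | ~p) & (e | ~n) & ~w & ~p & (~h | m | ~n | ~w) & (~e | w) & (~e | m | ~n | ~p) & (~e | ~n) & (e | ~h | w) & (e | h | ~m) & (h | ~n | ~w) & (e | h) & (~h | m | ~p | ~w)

Case p = True:
  Clause (~p) is falsified — contradiction.
Case p = False:
  (~w) forces w = False.
  (~e | w) forces e = False.
  (e | ~n) forces n = False.
  (e | ~h | w) forces h = False.
  Clause (e | h) is falsified — contradiction.
Both cases fail, so the formula is unsatisfiable.

No satisfying assignment exists.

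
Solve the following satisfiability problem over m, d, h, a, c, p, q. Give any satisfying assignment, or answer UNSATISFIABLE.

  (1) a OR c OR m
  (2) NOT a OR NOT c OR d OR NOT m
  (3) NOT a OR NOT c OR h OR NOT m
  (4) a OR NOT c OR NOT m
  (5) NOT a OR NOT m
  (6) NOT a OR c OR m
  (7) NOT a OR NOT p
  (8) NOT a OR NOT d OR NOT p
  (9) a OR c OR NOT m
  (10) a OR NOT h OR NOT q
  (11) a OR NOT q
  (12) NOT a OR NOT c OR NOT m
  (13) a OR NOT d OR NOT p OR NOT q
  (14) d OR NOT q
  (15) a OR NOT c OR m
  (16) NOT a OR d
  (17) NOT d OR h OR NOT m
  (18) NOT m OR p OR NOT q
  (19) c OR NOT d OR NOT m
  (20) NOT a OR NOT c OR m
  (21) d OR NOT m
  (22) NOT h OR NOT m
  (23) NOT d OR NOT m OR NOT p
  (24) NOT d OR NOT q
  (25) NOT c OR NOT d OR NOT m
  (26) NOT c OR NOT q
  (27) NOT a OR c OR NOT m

Case m = True:
  (NOT a OR NOT m) forces a = False.
  (a OR NOT c OR NOT m) forces c = False.
  Clause (a OR c OR NOT m) is falsified — contradiction.
Case m = False:
  If a = True:
    (NOT a OR c OR m) forces c = True.
    clause (NOT a OR NOT c OR m) is falsified.
  If a = False:
    (a OR c OR m) forces c = True.
    clause (a OR NOT c OR m) is falsified.
  Every sub-case reaches a contradiction.
Both cases fail, so the formula is unsatisfiable.

Unsatisfiable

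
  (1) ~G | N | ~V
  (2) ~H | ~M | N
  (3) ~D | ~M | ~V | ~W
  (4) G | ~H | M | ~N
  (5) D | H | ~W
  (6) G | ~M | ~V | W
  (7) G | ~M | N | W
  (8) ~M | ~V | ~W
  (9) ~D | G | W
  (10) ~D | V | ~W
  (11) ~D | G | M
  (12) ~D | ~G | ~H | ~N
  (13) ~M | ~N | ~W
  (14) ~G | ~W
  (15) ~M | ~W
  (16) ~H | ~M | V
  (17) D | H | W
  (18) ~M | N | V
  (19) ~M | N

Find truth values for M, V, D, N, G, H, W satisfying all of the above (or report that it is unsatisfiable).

M = False; V = False; D = True; N = False; G = True; H = True; W = False

Set M = False.
Set V = False.
Set D = True.
  then (~D | V | ~W) forces W = False.
  then (~D | G | M) forces G = True.
Set N = False.
Set H = True.
All clauses satisfied.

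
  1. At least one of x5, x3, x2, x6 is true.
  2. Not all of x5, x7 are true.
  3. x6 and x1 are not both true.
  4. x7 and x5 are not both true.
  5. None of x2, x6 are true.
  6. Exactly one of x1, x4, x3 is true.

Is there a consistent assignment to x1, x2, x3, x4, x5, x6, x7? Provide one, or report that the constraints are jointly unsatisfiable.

x1 = False; x2 = False; x3 = False; x4 = True; x5 = True; x6 = False; x7 = False

  (1) {x5, x3, x2, x6}: 1 true — at least one ✓
  (2) {x5, x7}: 1/2 true — not all ✓
  (3) x6=F, x1=F — not both ✓
  (4) x7=F, x5=T — not both ✓
  (5) {x2, x6}: 0 true — none ✓
  (6) {x1, x4, x3}: 1 true — exactly one ✓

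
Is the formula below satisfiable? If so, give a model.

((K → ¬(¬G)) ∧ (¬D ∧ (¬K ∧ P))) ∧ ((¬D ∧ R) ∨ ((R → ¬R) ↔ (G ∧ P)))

G: False, P: True, K: False, D: False, R: True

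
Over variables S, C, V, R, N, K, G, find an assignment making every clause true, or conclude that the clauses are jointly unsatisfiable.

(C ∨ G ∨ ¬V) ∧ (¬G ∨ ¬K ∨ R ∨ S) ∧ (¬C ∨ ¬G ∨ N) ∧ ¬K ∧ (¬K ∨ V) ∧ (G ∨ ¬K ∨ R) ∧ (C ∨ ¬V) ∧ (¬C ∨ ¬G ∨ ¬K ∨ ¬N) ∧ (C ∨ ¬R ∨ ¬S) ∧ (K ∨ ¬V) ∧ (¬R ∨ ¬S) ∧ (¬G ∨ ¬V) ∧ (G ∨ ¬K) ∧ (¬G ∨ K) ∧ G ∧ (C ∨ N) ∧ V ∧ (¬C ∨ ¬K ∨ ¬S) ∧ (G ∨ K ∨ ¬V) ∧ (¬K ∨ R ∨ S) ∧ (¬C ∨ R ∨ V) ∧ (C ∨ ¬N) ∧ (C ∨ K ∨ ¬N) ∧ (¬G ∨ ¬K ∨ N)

The formula is unsatisfiable.

Case V = True:
  (¬K) forces K = False.
  Clause (K ∨ ¬V) is falsified — contradiction.
Case V = False:
  Clause (V) is falsified — contradiction.
Both cases fail, so the formula is unsatisfiable.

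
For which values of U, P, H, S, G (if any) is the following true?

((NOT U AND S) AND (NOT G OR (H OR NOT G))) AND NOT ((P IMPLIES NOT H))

U=F, P=T, H=T, S=T, G=F

  (NOT U AND S) AND (NOT G OR (H OR NOT G)) = True
    NOT U AND S = True
      NOT U = True
    NOT G OR (H OR NOT G) = True
      NOT G = True
      H OR NOT G = True
        NOT G = True
  NOT ((P IMPLIES NOT H)) = True
    P IMPLIES NOT H = False
      NOT H = False
Both conjuncts True, so the formula holds.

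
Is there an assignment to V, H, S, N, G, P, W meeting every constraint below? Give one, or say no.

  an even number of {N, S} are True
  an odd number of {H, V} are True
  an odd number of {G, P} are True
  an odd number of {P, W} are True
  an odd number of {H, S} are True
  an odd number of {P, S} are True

V: False, H: True, S: False, N: False, G: False, P: True, W: False

{N, S}: 0 true → even ✓
{H, V}: 1 true → odd ✓
{G, P}: 1 true → odd ✓
{P, W}: 1 true → odd ✓
{H, S}: 1 true → odd ✓
{P, S}: 1 true → odd ✓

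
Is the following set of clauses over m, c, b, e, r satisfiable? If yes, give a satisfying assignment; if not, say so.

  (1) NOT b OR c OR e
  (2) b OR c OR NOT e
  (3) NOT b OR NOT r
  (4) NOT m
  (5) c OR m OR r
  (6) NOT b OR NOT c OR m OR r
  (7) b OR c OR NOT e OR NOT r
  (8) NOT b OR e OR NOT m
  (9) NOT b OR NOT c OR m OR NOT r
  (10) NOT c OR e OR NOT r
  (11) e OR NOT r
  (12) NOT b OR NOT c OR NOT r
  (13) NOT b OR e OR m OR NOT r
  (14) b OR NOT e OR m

Unit clause (NOT m) forces m = False.
Try c = False:
  (c OR m OR r) forces r = True.
  (NOT b OR NOT r) forces b = False.
  (b OR c OR NOT e) forces e = False.
  clause (e OR NOT r) is falsified — backtrack.
So c = True.
Try b = True:
  (NOT b OR NOT r) forces r = False.
  clause (NOT b OR NOT c OR m OR r) is falsified — backtrack.
So b = False.
  then (b OR NOT e OR m) forces e = False.
  then (NOT c OR e OR NOT r) forces r = False.
All clauses satisfied.

m: False; c: True; b: False; e: False; r: False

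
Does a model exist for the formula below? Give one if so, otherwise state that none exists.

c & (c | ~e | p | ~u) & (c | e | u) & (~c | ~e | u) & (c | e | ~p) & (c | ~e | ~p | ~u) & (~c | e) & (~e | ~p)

u: True; c: True; p: False; e: True

Unit clause (c) forces c = True.
In (~c | e) only e is left, so e = True.
In (~e | ~p) only ~p is left, so p = False.
In (~c | ~e | u) only u is left, so u = True.
Check each clause:
  (c): c holds.
  (c | ~e | p | ~u): c holds.
  (c | e | u): c holds.
  (~c | ~e | u): u holds.
  (c | e | ~p): c holds.
  (c | ~e | ~p | ~u): c holds.
  (~c | e): e holds.
  (~e | ~p): ~p holds.
All clauses satisfied.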